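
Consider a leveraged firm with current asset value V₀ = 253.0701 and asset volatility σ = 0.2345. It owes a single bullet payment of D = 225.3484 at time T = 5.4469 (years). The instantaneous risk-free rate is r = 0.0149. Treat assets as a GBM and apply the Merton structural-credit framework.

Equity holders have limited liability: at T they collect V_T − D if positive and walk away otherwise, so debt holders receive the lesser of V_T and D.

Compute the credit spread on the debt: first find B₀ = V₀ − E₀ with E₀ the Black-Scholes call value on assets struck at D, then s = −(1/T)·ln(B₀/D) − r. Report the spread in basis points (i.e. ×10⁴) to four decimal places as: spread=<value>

d₁ = [ln(V₀/D) + (r + σ²/2)T] / (σ√T)
   = [ln(253.0701/225.3484) + (0.0149 + 0.5·0.2345²)·5.4469] / (0.2345·√5.4469)
   = [0.116019 + 0.230922] / 0.547290 = 0.633925
d₂ = d₁ − σ√T = 0.633925 − 0.547290 = 0.086635
N(d₁) = 0.736935,  N(d₂) = 0.534519,  e^(−rT) = 0.922047
E₀ = V₀·N(d₁) − D·e^(−rT)·N(d₂)
   = 253.0701·0.736935 − 225.3484·0.922047·0.534519 = 75.432851
B₀ = V₀ − E₀ = 253.0701 − 75.432851 = 177.637249
spread = −(1/T)·ln(B₀/D) − r = −(1/5.4469)·ln(177.637249/225.3484) − 0.0149 = 0.02877697
in basis points: 0.02877697 × 10⁴ = 287.7697 bp

spread=287.7697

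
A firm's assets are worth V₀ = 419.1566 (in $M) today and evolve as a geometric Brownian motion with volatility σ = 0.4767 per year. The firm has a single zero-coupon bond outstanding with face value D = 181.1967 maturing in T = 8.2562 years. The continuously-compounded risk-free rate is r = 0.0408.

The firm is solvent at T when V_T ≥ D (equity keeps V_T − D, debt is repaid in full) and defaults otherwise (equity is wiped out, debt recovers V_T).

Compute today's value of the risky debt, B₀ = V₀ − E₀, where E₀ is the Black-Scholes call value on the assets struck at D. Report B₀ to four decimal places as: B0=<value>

d₁ = [ln(V₀/D) + (r + σ²/2)T] / (σ√T)
   = [ln(419.1566/181.1967) + (0.0408 + 0.5·0.4767²)·8.2562] / (0.4767·√8.2562)
   = [0.838661 + 1.274934] / 1.369731 = 1.543074
d₂ = d₁ − σ√T = 1.543074 − 1.369731 = 0.173343
N(d₁) = 0.938594,  N(d₂) = 0.568809,  e^(−rT) = 0.714014
E₀ = V₀·N(d₁) − D·e^(−rT)·N(d₂)
   = 419.1566·0.938594 − 181.1967·0.714014·0.568809 = 319.826909
B₀ = V₀ − E₀ = 419.1566 − 319.826909 = 99.329691

B0=99.3297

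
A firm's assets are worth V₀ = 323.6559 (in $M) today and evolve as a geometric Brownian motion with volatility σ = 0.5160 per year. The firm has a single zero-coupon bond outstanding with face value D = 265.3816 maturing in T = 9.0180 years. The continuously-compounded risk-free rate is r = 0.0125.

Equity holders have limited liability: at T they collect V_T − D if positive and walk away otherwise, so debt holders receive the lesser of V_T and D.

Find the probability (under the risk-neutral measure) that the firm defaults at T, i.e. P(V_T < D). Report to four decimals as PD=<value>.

PD=0.7170

d₁ = [ln(V₀/D) + (r + σ²/2)T] / (σ√T)
   = [ln(323.6559/265.3816) + (0.0125 + 0.5·0.5160²)·9.0180] / (0.5160·√9.0180)
   = [0.198512 + 1.313273] / 1.549547 = 0.975630
d₂ = d₁ − σ√T = 0.975630 − 1.549547 = -0.573917
risk-neutral PD = N(−d₂) = N(0.573917) = 0.716988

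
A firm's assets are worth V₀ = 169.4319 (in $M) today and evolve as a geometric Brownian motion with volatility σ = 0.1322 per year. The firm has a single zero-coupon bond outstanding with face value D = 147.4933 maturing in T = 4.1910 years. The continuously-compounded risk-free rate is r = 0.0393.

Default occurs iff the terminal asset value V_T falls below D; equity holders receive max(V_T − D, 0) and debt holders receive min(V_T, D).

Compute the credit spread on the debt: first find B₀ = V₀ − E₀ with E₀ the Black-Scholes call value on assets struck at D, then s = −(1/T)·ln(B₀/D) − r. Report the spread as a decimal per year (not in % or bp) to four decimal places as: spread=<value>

spread=0.0050

d₁ = [ln(V₀/D) + (r + σ²/2)T] / (σ√T)
   = [ln(169.4319/147.4933) + (0.0393 + 0.5·0.1322²)·4.1910] / (0.1322·√4.1910)
   = [0.138668 + 0.201329] / 0.270639 = 1.256277
d₂ = d₁ − σ√T = 1.256277 − 0.270639 = 0.985638
N(d₁) = 0.895492,  N(d₂) = 0.837845,  e^(−rT) = 0.848143
E₀ = V₀·N(d₁) − D·e^(−rT)·N(d₂)
   = 169.4319·0.895492 − 147.4933·0.848143·0.837845 = 46.914461
B₀ = V₀ − E₀ = 169.4319 − 46.914461 = 122.517439
spread = −(1/T)·ln(B₀/D) − r = −(1/4.1910)·ln(122.517439/147.4933) − 0.0393 = 0.00496852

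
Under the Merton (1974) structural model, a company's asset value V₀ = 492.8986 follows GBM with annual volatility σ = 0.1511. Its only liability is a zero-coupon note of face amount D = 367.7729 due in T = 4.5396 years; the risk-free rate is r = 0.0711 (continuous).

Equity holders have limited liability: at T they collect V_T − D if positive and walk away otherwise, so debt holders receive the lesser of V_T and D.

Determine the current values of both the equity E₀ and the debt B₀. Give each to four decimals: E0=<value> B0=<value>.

E0=227.8149 B0=265.0837

d₁ = [ln(V₀/D) + (r + σ²/2)T] / (σ√T)
   = [ln(492.8986/367.7729) + (0.0711 + 0.5·0.1511²)·4.5396] / (0.1511·√4.5396)
   = [0.292838 + 0.374588] / 0.321939 = 2.073145
d₂ = d₁ − σ√T = 2.073145 − 0.321939 = 1.751206
N(d₁) = 0.980921,  N(d₂) = 0.960045,  e^(−rT) = 0.724144
E₀ = V₀·N(d₁) − D·e^(−rT)·N(d₂)
   = 492.8986·0.980921 − 367.7729·0.724144·0.960045 = 227.814884
B₀ = V₀ − E₀ = 492.8986 − 227.814884 = 265.083716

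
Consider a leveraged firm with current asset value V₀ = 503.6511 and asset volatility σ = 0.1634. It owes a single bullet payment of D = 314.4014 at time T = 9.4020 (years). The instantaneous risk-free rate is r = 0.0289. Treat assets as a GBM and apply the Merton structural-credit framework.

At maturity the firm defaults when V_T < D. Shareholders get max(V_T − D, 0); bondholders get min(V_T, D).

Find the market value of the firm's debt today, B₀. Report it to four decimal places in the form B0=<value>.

B0=234.4102

d₁ = [ln(V₀/D) + (r + σ²/2)T] / (σ√T)
   = [ln(503.6511/314.4014) + (0.0289 + 0.5·0.1634²)·9.4020] / (0.1634·√9.4020)
   = [0.471213 + 0.397232] / 0.501028 = 1.733327
d₂ = d₁ − σ√T = 1.733327 − 0.501028 = 1.232299
N(d₁) = 0.958481,  N(d₂) = 0.891081,  e^(−rT) = 0.762069
E₀ = V₀·N(d₁) − D·e^(−rT)·N(d₂)
   = 503.6511·0.958481 − 314.4014·0.762069·0.891081 = 269.240927
B₀ = V₀ − E₀ = 503.6511 − 269.240927 = 234.410173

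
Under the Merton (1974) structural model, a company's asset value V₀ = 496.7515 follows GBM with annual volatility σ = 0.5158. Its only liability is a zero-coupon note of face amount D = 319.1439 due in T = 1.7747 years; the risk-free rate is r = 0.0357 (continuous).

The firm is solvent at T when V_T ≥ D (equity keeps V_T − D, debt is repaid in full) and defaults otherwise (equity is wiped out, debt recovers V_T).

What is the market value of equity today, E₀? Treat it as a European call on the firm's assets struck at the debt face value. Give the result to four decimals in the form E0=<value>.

d₁ = [ln(V₀/D) + (r + σ²/2)T] / (σ√T)
   = [ln(496.7515/319.1439) + (0.0357 + 0.5·0.5158²)·1.7747] / (0.5158·√1.7747)
   = [0.442448 + 0.299436] / 0.687138 = 1.079673
d₂ = d₁ − σ√T = 1.079673 − 0.687138 = 0.392535
N(d₁) = 0.859856,  N(d₂) = 0.652668,  e^(−rT) = 0.938609
E₀ = V₀·N(d₁) − D·e^(−rT)·N(d₂)
   = 496.7515·0.859856 − 319.1439·0.938609·0.652668 = 231.627145

E0=231.6271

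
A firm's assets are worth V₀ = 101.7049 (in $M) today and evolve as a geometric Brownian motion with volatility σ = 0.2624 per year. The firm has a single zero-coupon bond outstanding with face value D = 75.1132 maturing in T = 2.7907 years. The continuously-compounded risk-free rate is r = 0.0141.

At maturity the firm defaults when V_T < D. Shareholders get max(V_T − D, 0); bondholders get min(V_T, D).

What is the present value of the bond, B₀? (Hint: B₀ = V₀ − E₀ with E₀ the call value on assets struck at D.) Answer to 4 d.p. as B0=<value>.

d₁ = [ln(V₀/D) + (r + σ²/2)T] / (σ√T)
   = [ln(101.7049/75.1132) + (0.0141 + 0.5·0.2624²)·2.7907] / (0.2624·√2.7907)
   = [0.303079 + 0.135424] / 0.438349 = 1.000351
d₂ = d₁ − σ√T = 1.000351 − 0.438349 = 0.562001
N(d₁) = 0.841430,  N(d₂) = 0.712942,  e^(−rT) = 0.961415
E₀ = V₀·N(d₁) − D·e^(−rT)·N(d₂)
   = 101.7049·0.841430 − 75.1132·0.961415·0.712942 = 34.092392
B₀ = V₀ − E₀ = 101.7049 − 34.092392 = 67.612508

B0=67.6125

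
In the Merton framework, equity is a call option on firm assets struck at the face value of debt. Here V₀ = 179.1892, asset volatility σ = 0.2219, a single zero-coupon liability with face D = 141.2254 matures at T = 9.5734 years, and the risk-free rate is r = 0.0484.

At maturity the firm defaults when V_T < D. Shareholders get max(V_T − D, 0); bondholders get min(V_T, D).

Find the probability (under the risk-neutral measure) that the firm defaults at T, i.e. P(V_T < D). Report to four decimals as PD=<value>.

d₁ = [ln(V₀/D) + (r + σ²/2)T] / (σ√T)
   = [ln(179.1892/141.2254) + (0.0484 + 0.5·0.2219²)·9.5734] / (0.2219·√9.5734)
   = [0.238085 + 0.699048] / 0.686579 = 1.364931
d₂ = d₁ − σ√T = 1.364931 − 0.686579 = 0.678352
risk-neutral PD = N(−d₂) = N(-0.678352) = 0.248774

PD=0.2488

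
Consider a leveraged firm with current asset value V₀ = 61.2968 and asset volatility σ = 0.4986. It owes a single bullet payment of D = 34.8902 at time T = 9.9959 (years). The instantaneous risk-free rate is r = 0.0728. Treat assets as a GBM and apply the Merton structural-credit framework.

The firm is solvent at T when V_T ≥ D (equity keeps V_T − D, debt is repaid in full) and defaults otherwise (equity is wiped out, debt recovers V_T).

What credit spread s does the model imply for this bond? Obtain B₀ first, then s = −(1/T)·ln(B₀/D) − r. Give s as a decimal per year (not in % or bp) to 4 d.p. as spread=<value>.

spread=0.0344

d₁ = [ln(V₀/D) + (r + σ²/2)T] / (σ√T)
   = [ln(61.2968/34.8902) + (0.0728 + 0.5·0.4986²)·9.9959] / (0.4986·√9.9959)
   = [0.563522 + 1.970202] / 1.576388 = 1.607296
d₂ = d₁ − σ√T = 1.607296 − 1.576388 = 0.030908
N(d₁) = 0.946005,  N(d₂) = 0.512329,  e^(−rT) = 0.483018
E₀ = V₀·N(d₁) − D·e^(−rT)·N(d₂)
   = 61.2968·0.946005 − 34.8902·0.483018·0.512329 = 49.353035
B₀ = V₀ − E₀ = 61.2968 − 49.353035 = 11.943765
spread = −(1/T)·ln(B₀/D) − r = −(1/9.9959)·ln(11.943765/34.8902) − 0.0728 = 0.03444363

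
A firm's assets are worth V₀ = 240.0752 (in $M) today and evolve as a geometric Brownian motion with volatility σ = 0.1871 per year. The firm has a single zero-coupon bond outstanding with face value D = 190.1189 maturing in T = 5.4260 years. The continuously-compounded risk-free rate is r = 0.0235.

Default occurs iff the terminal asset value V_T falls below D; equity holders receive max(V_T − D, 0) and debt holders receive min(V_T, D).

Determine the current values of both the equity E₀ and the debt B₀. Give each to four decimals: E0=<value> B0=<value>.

d₁ = [ln(V₀/D) + (r + σ²/2)T] / (σ√T)
   = [ln(240.0752/190.1189) + (0.0235 + 0.5·0.1871²)·5.4260] / (0.1871·√5.4260)
   = [0.233303 + 0.222483] / 0.435827 = 1.045797
d₂ = d₁ − σ√T = 1.045797 − 0.435827 = 0.609970
N(d₁) = 0.852173,  N(d₂) = 0.729059,  e^(−rT) = 0.880284
E₀ = V₀·N(d₁) − D·e^(−rT)·N(d₂)
   = 240.0752·0.852173 − 190.1189·0.880284·0.729059 = 82.571184
B₀ = V₀ − E₀ = 240.0752 − 82.571184 = 157.504016

E0=82.5712 B0=157.5040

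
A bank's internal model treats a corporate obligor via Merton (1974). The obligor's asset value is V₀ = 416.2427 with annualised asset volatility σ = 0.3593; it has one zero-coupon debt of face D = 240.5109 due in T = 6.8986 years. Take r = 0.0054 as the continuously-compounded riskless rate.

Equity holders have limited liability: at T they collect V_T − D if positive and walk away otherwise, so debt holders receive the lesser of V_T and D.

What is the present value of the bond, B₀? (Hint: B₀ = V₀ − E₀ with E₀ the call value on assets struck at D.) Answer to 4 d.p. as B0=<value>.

B0=186.7149

d₁ = [ln(V₀/D) + (r + σ²/2)T] / (σ√T)
   = [ln(416.2427/240.5109) + (0.0054 + 0.5·0.3593²)·6.8986] / (0.3593·√6.8986)
   = [0.548503 + 0.482545] / 0.943708 = 1.092550
d₂ = d₁ − σ√T = 1.092550 − 0.943708 = 0.148842
N(d₁) = 0.862704,  N(d₂) = 0.559161,  e^(−rT) = 0.963433
E₀ = V₀·N(d₁) − D·e^(−rT)·N(d₂)
   = 416.2427·0.862704 − 240.5109·0.963433·0.559161 = 229.527797
B₀ = V₀ − E₀ = 416.2427 − 229.527797 = 186.714903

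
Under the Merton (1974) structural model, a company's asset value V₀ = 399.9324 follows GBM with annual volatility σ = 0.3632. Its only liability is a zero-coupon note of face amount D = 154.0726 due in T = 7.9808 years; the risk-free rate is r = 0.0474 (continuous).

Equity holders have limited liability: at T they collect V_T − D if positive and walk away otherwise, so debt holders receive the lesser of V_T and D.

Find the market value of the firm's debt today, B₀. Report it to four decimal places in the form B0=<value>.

B0=96.7473

d₁ = [ln(V₀/D) + (r + σ²/2)T] / (σ√T)
   = [ln(399.9324/154.0726) + (0.0474 + 0.5·0.3632²)·7.9808] / (0.3632·√7.9808)
   = [0.953872 + 0.904681] / 1.026051 = 1.811364
d₂ = d₁ − σ√T = 1.811364 − 1.026051 = 0.785313
N(d₁) = 0.964958,  N(d₂) = 0.783865,  e^(−rT) = 0.685032
E₀ = V₀·N(d₁) − D·e^(−rT)·N(d₂)
   = 399.9324·0.964958 − 154.0726·0.685032·0.783865 = 303.185126
B₀ = V₀ − E₀ = 399.9324 − 303.185126 = 96.747274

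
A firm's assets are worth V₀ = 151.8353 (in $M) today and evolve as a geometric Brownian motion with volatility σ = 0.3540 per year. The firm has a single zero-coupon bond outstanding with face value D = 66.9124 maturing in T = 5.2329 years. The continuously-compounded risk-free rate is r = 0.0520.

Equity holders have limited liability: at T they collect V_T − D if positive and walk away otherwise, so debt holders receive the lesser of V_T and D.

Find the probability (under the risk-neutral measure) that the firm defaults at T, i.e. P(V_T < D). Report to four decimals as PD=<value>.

PD=0.1728

d₁ = [ln(V₀/D) + (r + σ²/2)T] / (σ√T)
   = [ln(151.8353/66.9124) + (0.0520 + 0.5·0.3540²)·5.2329] / (0.3540·√5.2329)
   = [0.819412 + 0.599994] / 0.809794 = 1.752799
d₂ = d₁ − σ√T = 1.752799 − 0.809794 = 0.943005
risk-neutral PD = N(−d₂) = N(-0.943005) = 0.172839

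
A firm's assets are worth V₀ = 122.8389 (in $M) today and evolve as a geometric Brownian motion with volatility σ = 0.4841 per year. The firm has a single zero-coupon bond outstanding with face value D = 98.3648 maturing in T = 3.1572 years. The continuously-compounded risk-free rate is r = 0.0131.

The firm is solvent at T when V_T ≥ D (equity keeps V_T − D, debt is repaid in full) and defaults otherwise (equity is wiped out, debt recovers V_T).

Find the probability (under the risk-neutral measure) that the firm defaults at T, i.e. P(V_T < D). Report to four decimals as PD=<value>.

PD=0.5492

d₁ = [ln(V₀/D) + (r + σ²/2)T] / (σ√T)
   = [ln(122.8389/98.3648) + (0.0131 + 0.5·0.4841²)·3.1572] / (0.4841·√3.1572)
   = [0.222191 + 0.411309] / 0.860174 = 0.736478
d₂ = d₁ − σ√T = 0.736478 − 0.860174 = -0.123695
risk-neutral PD = N(−d₂) = N(0.123695) = 0.549222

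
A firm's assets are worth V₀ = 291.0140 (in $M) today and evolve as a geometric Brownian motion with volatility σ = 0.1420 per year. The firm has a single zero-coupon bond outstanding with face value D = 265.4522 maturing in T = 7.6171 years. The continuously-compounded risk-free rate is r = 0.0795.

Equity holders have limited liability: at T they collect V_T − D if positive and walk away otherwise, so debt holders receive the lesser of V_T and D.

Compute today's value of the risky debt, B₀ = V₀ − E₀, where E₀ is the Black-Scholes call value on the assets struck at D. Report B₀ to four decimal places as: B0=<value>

B0=143.6845

d₁ = [ln(V₀/D) + (r + σ²/2)T] / (σ√T)
   = [ln(291.0140/265.4522) + (0.0795 + 0.5·0.1420²)·7.6171] / (0.1420·√7.6171)
   = [0.091937 + 0.682355] / 0.391907 = 1.975702
d₂ = d₁ − σ√T = 1.975702 − 0.391907 = 1.583795
N(d₁) = 0.975906,  N(d₂) = 0.943380,  e^(−rT) = 0.545769
E₀ = V₀·N(d₁) − D·e^(−rT)·N(d₂)
   = 291.0140·0.975906 − 265.4522·0.545769·0.943380 = 147.329531
B₀ = V₀ − E₀ = 291.0140 − 147.329531 = 143.684469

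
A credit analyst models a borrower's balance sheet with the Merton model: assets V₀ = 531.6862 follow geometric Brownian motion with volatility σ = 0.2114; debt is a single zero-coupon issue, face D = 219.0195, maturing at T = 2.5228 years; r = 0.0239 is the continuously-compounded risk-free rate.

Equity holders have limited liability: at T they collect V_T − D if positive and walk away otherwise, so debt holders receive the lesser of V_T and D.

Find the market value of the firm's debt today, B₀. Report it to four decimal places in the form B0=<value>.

d₁ = [ln(V₀/D) + (r + σ²/2)T] / (σ√T)
   = [ln(531.6862/219.0195) + (0.0239 + 0.5·0.2114²)·2.5228] / (0.2114·√2.5228)
   = [0.886893 + 0.116667] / 0.335773 = 2.988799
d₂ = d₁ − σ√T = 2.988799 − 0.335773 = 2.653026
N(d₁) = 0.998600,  N(d₂) = 0.996011,  e^(−rT) = 0.941487
E₀ = V₀·N(d₁) − D·e^(−rT)·N(d₂)
   = 531.6862·0.998600 − 219.0195·0.941487·0.996011 = 325.560146
B₀ = V₀ − E₀ = 531.6862 − 325.560146 = 206.126054

B0=206.1261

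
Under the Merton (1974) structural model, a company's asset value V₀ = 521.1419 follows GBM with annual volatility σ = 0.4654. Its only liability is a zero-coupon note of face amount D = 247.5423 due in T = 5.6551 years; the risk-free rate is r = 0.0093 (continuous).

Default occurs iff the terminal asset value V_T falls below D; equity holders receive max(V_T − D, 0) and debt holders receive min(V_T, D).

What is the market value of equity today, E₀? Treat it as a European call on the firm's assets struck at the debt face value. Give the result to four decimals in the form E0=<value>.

d₁ = [ln(V₀/D) + (r + σ²/2)T] / (σ√T)
   = [ln(521.1419/247.5423) + (0.0093 + 0.5·0.4654²)·5.6551] / (0.4654·√5.6551)
   = [0.744441 + 0.665032] / 1.106742 = 1.273533
d₂ = d₁ − σ√T = 1.273533 − 1.106742 = 0.166790
N(d₁) = 0.898585,  N(d₂) = 0.566233,  e^(−rT) = 0.948767
E₀ = V₀·N(d₁) − D·e^(−rT)·N(d₂)
   = 521.1419·0.898585 − 247.5423·0.948767·0.566233 = 335.305243

E0=335.3052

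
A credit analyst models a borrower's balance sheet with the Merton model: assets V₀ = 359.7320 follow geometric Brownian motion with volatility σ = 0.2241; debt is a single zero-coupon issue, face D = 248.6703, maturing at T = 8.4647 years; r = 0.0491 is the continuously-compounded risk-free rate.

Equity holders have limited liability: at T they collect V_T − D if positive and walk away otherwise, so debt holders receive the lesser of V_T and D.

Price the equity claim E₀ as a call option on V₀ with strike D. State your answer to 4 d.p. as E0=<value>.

d₁ = [ln(V₀/D) + (r + σ²/2)T] / (σ√T)
   = [ln(359.7320/248.6703) + (0.0491 + 0.5·0.2241²)·8.4647] / (0.2241·√8.4647)
   = [0.369231 + 0.628169] / 0.652000 = 1.529755
d₂ = d₁ − σ√T = 1.529755 − 0.652000 = 0.877755
N(d₁) = 0.936961,  N(d₂) = 0.809962,  e^(−rT) = 0.659933
E₀ = V₀·N(d₁) − D·e^(−rT)·N(d₂)
   = 359.7320·0.936961 − 248.6703·0.659933·0.809962 = 204.135588

E0=204.1356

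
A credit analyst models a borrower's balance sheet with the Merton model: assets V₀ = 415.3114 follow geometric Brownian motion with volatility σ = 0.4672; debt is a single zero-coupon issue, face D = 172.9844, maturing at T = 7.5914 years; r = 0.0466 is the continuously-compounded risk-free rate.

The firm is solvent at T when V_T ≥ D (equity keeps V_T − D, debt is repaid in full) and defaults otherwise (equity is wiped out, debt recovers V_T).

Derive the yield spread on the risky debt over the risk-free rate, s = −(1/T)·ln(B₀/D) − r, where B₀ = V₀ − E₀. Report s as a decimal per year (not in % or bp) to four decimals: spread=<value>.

spread=0.0277

d₁ = [ln(V₀/D) + (r + σ²/2)T] / (σ√T)
   = [ln(415.3114/172.9844) + (0.0466 + 0.5·0.4672²)·7.5914] / (0.4672·√7.5914)
   = [0.875827 + 1.182269] / 1.287253 = 1.598828
d₂ = d₁ − σ√T = 1.598828 − 1.287253 = 0.311576
N(d₁) = 0.945071,  N(d₂) = 0.622319,  e^(−rT) = 0.702044
E₀ = V₀·N(d₁) − D·e^(−rT)·N(d₂)
   = 415.3114·0.945071 − 172.9844·0.702044·0.622319 = 316.922591
B₀ = V₀ − E₀ = 415.3114 − 316.922591 = 98.388809
spread = −(1/T)·ln(B₀/D) − r = −(1/7.5914)·ln(98.388809/172.9844) − 0.0466 = 0.02773074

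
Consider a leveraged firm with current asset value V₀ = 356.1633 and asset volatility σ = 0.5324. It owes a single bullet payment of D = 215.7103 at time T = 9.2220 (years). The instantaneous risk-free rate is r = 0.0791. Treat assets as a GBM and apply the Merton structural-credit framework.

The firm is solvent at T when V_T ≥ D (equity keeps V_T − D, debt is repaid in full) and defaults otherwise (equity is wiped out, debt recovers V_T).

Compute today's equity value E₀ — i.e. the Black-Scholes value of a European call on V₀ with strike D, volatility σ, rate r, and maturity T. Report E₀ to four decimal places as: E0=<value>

E0=285.3678

d₁ = [ln(V₀/D) + (r + σ²/2)T] / (σ√T)
   = [ln(356.1633/215.7103) + (0.0791 + 0.5·0.5324²)·9.2220] / (0.5324·√9.2220)
   = [0.501453 + 2.036447] / 1.616779 = 1.569726
d₂ = d₁ − σ√T = 1.569726 − 1.616779 = -0.047053
N(d₁) = 0.941761,  N(d₂) = 0.481236,  e^(−rT) = 0.482169
E₀ = V₀·N(d₁) − D·e^(−rT)·N(d₂)
   = 356.1633·0.941761 − 215.7103·0.482169·0.481236 = 285.367787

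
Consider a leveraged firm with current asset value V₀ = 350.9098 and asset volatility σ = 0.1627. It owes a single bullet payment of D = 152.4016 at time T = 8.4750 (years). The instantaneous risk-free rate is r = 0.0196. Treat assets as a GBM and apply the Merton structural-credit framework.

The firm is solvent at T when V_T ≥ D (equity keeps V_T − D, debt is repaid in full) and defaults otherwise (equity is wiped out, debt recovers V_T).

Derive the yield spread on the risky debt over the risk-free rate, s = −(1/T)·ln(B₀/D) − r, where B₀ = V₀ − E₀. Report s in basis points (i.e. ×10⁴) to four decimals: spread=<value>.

spread=5.6594

d₁ = [ln(V₀/D) + (r + σ²/2)T] / (σ√T)
   = [ln(350.9098/152.4016) + (0.0196 + 0.5·0.1627²)·8.4750] / (0.1627·√8.4750)
   = [0.834010 + 0.278282] / 0.473650 = 2.348343
d₂ = d₁ − σ√T = 2.348343 − 0.473650 = 1.874693
N(d₁) = 0.990571,  N(d₂) = 0.969583,  e^(−rT) = 0.846953
E₀ = V₀·N(d₁) − D·e^(−rT)·N(d₂)
   = 350.9098·0.990571 − 152.4016·0.846953·0.969583 = 222.450416
B₀ = V₀ − E₀ = 350.9098 − 222.450416 = 128.459384
spread = −(1/T)·ln(B₀/D) − r = −(1/8.4750)·ln(128.459384/152.4016) − 0.0196 = 0.00056594
in basis points: 0.00056594 × 10⁴ = 5.6594 bp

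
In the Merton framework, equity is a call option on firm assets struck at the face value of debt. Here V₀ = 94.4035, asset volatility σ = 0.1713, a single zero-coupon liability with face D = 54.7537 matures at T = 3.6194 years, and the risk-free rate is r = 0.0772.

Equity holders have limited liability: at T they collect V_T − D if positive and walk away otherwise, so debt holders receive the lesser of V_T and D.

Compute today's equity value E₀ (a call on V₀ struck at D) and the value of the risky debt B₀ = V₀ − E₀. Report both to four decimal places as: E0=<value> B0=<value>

E0=53.0344 B0=41.3691

d₁ = [ln(V₀/D) + (r + σ²/2)T] / (σ√T)
   = [ln(94.4035/54.7537) + (0.0772 + 0.5·0.1713²)·3.6194] / (0.1713·√3.6194)
   = [0.544733 + 0.332521] / 0.325893 = 2.691843
d₂ = d₁ − σ√T = 2.691843 − 0.325893 = 2.365950
N(d₁) = 0.996447,  N(d₂) = 0.991008,  e^(−rT) = 0.756224
E₀ = V₀·N(d₁) − D·e^(−rT)·N(d₂)
   = 94.4035·0.996447 − 54.7537·0.756224·0.991008 = 53.034352
B₀ = V₀ − E₀ = 94.4035 − 53.034352 = 41.369148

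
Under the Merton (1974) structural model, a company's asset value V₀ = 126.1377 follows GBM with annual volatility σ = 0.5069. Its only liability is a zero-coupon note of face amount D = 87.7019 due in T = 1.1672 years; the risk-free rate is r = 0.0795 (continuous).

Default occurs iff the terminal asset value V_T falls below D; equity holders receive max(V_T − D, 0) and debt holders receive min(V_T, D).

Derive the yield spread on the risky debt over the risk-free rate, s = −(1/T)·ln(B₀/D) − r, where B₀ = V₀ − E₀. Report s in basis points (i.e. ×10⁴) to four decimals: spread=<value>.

d₁ = [ln(V₀/D) + (r + σ²/2)T] / (σ√T)
   = [ln(126.1377/87.7019) + (0.0795 + 0.5·0.5069²)·1.1672] / (0.5069·√1.1672)
   = [0.363431 + 0.242747] / 0.547640 = 1.106891
d₂ = d₁ − σ√T = 1.106891 − 0.547640 = 0.559252
N(d₁) = 0.865830,  N(d₂) = 0.712005,  e^(−rT) = 0.911383
E₀ = V₀·N(d₁) − D·e^(−rT)·N(d₂)
   = 126.1377·0.865830 − 87.7019·0.911383·0.712005 = 52.303193
B₀ = V₀ − E₀ = 126.1377 − 52.303193 = 73.834507
spread = −(1/T)·ln(B₀/D) − r = −(1/1.1672)·ln(73.834507/87.7019) − 0.0795 = 0.06796176
in basis points: 0.06796176 × 10⁴ = 679.6176 bp

spread=679.6176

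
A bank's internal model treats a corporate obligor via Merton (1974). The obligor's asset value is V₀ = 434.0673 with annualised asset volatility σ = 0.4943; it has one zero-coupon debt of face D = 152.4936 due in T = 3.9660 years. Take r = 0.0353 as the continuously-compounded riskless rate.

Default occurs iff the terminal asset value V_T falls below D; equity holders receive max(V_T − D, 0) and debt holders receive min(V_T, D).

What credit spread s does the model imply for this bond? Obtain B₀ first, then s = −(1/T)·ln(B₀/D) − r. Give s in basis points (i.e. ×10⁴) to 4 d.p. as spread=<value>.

spread=241.1266

d₁ = [ln(V₀/D) + (r + σ²/2)T] / (σ√T)
   = [ln(434.0673/152.4936) + (0.0353 + 0.5·0.4943²)·3.9660] / (0.4943·√3.9660)
   = [1.046077 + 0.624511] / 0.984389 = 1.697080
d₂ = d₁ − σ√T = 1.697080 − 0.984389 = 0.712691
N(d₁) = 0.955159,  N(d₂) = 0.761981,  e^(−rT) = 0.869358
E₀ = V₀·N(d₁) − D·e^(−rT)·N(d₂)
   = 434.0673·0.955159 − 152.4936·0.869358·0.761981 = 313.586306
B₀ = V₀ − E₀ = 434.0673 − 313.586306 = 120.480994
spread = −(1/T)·ln(B₀/D) − r = −(1/3.9660)·ln(120.480994/152.4936) − 0.0353 = 0.02411266
in basis points: 0.02411266 × 10⁴ = 241.1266 bp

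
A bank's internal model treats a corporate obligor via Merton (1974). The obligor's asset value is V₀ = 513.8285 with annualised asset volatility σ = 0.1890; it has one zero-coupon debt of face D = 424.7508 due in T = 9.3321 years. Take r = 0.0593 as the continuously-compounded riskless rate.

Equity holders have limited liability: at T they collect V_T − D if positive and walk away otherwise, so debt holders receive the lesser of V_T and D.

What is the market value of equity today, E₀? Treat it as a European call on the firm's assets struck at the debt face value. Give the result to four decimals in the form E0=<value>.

E0=278.8762

d₁ = [ln(V₀/D) + (r + σ²/2)T] / (σ√T)
   = [ln(513.8285/424.7508) + (0.0593 + 0.5·0.1890²)·9.3321] / (0.1890·√9.3321)
   = [0.190387 + 0.720070] / 0.577366 = 1.576913
d₂ = d₁ − σ√T = 1.576913 − 0.577366 = 0.999546
N(d₁) = 0.942592,  N(d₂) = 0.841235,  e^(−rT) = 0.574995
E₀ = V₀·N(d₁) − D·e^(−rT)·N(d₂)
   = 513.8285·0.942592 − 424.7508·0.574995·0.841235 = 278.876188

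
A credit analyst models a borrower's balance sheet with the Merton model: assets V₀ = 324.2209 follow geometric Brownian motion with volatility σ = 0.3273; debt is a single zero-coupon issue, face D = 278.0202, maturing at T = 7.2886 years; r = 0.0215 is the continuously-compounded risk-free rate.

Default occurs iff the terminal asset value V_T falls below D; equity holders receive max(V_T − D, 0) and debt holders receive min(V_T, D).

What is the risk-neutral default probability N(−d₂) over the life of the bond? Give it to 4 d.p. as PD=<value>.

PD=0.5361

d₁ = [ln(V₀/D) + (r + σ²/2)T] / (σ√T)
   = [ln(324.2209/278.0202) + (0.0215 + 0.5·0.3273²)·7.2886] / (0.3273·√7.2886)
   = [0.153731 + 0.547102] / 0.883625 = 0.793134
d₂ = d₁ − σ√T = 0.793134 − 0.883625 = -0.090491
risk-neutral PD = N(−d₂) = N(0.090491) = 0.536052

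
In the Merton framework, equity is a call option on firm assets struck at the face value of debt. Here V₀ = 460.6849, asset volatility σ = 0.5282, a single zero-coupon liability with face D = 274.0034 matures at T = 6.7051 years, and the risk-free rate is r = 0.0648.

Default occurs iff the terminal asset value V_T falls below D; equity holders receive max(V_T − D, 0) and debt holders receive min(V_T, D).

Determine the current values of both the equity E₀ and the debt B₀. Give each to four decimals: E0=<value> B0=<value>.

d₁ = [ln(V₀/D) + (r + σ²/2)T] / (σ√T)
   = [ln(460.6849/274.0034) + (0.0648 + 0.5·0.5282²)·6.7051] / (0.5282·√6.7051)
   = [0.519574 + 1.369836] / 1.367732 = 1.381418
d₂ = d₁ − σ√T = 1.381418 − 1.367732 = 0.013686
N(d₁) = 0.916425,  N(d₂) = 0.505460,  e^(−rT) = 0.647595
E₀ = V₀·N(d₁) − D·e^(−rT)·N(d₂)
   = 460.6849·0.916425 − 274.0034·0.647595·0.505460 = 332.492705
B₀ = V₀ − E₀ = 460.6849 − 332.492705 = 128.192195

E0=332.4927 B0=128.1922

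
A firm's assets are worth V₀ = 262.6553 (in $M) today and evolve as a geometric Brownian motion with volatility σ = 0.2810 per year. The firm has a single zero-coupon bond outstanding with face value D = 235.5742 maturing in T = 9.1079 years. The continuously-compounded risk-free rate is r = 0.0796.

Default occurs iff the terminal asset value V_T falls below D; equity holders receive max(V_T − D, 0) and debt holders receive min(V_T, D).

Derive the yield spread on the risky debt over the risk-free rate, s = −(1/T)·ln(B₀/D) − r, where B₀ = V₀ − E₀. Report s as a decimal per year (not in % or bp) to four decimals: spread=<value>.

spread=0.0121

d₁ = [ln(V₀/D) + (r + σ²/2)T] / (σ√T)
   = [ln(262.6553/235.5742) + (0.0796 + 0.5·0.2810²)·9.1079] / (0.2810·√9.1079)
   = [0.108817 + 1.084573] / 0.848038 = 1.407236
d₂ = d₁ − σ√T = 1.407236 − 0.848038 = 0.559198
N(d₁) = 0.920321,  N(d₂) = 0.711987,  e^(−rT) = 0.484330
E₀ = V₀·N(d₁) − D·e^(−rT)·N(d₂)
   = 262.6553·0.920321 − 235.5742·0.484330·0.711987 = 160.492692
B₀ = V₀ − E₀ = 262.6553 − 160.492692 = 102.162608
spread = −(1/T)·ln(B₀/D) − r = −(1/9.1079)·ln(102.162608/235.5742) − 0.0796 = 0.01212918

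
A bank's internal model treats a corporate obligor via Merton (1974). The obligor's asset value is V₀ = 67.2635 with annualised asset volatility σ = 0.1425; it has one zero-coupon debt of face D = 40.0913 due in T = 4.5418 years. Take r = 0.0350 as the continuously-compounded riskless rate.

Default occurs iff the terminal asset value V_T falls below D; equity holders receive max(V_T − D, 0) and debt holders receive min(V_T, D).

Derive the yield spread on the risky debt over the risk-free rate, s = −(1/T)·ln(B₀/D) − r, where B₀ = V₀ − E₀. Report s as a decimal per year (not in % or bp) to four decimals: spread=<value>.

d₁ = [ln(V₀/D) + (r + σ²/2)T] / (σ√T)
   = [ln(67.2635/40.0913) + (0.0350 + 0.5·0.1425²)·4.5418] / (0.1425·√4.5418)
   = [0.517458 + 0.205076] / 0.303689 = 2.379194
d₂ = d₁ − σ√T = 2.379194 − 0.303689 = 2.075506
N(d₁) = 0.991325,  N(d₂) = 0.981030,  e^(−rT) = 0.853028
E₀ = V₀·N(d₁) − D·e^(−rT)·N(d₂)
   = 67.2635·0.991325 − 40.0913·0.853028·0.981030 = 33.129723
B₀ = V₀ − E₀ = 67.2635 − 33.129723 = 34.133777
spread = −(1/T)·ln(B₀/D) − r = −(1/4.5418)·ln(34.133777/40.0913) − 0.0350 = 0.00042030

spread=0.0004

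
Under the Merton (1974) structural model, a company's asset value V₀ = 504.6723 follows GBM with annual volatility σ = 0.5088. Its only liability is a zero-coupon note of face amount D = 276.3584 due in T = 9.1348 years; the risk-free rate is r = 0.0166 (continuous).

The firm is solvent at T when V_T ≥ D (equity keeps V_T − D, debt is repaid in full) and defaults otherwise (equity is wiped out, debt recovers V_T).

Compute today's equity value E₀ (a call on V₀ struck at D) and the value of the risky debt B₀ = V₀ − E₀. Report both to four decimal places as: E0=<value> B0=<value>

E0=359.5153 B0=145.1570

d₁ = [ln(V₀/D) + (r + σ²/2)T] / (σ√T)
   = [ln(504.6723/276.3584) + (0.0166 + 0.5·0.5088²)·9.1348] / (0.5088·√9.1348)
   = [0.602211 + 1.334034] / 1.537789 = 1.259110
d₂ = d₁ − σ√T = 1.259110 − 1.537789 = -0.278678
N(d₁) = 0.896005,  N(d₂) = 0.390246,  e^(−rT) = 0.859300
E₀ = V₀·N(d₁) − D·e^(−rT)·N(d₂)
   = 504.6723·0.896005 − 276.3584·0.859300·0.390246 = 359.515275
B₀ = V₀ − E₀ = 504.6723 − 359.515275 = 145.157025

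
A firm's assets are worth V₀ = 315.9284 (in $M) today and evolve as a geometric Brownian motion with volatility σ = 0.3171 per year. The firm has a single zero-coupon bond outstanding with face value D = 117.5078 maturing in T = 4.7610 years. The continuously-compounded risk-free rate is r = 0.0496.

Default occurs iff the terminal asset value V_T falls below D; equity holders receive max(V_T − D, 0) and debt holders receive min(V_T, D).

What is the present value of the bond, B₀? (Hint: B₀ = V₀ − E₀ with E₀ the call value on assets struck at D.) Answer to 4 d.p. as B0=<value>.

d₁ = [ln(V₀/D) + (r + σ²/2)T] / (σ√T)
   = [ln(315.9284/117.5078) + (0.0496 + 0.5·0.3171²)·4.7610] / (0.3171·√4.7610)
   = [0.989011 + 0.475511] / 0.691903 = 2.116657
d₂ = d₁ − σ√T = 2.116657 − 0.691903 = 1.424753
N(d₁) = 0.982856,  N(d₂) = 0.922886,  e^(−rT) = 0.789666
E₀ = V₀·N(d₁) − D·e^(−rT)·N(d₂)
   = 315.9284·0.982856 − 117.5078·0.789666·0.922886 = 224.875663
B₀ = V₀ − E₀ = 315.9284 − 224.875663 = 91.052737

B0=91.0527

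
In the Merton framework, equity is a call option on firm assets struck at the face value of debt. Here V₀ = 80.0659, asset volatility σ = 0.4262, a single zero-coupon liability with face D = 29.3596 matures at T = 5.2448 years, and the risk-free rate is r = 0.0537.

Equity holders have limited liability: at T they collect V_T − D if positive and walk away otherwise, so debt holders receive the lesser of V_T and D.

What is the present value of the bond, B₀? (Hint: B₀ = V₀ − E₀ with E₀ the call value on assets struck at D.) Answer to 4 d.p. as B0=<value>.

B0=20.4887

d₁ = [ln(V₀/D) + (r + σ²/2)T] / (σ√T)
   = [ln(80.0659/29.3596) + (0.0537 + 0.5·0.4262²)·5.2448] / (0.4262·√5.2448)
   = [1.003230 + 0.757995] / 0.976063 = 1.804418
d₂ = d₁ − σ√T = 1.804418 − 0.976063 = 0.828355
N(d₁) = 0.964417,  N(d₂) = 0.796265,  e^(−rT) = 0.754541
E₀ = V₀·N(d₁) − D·e^(−rT)·N(d₂)
   = 80.0659·0.964417 − 29.3596·0.754541·0.796265 = 59.577244
B₀ = V₀ − E₀ = 80.0659 − 59.577244 = 20.488656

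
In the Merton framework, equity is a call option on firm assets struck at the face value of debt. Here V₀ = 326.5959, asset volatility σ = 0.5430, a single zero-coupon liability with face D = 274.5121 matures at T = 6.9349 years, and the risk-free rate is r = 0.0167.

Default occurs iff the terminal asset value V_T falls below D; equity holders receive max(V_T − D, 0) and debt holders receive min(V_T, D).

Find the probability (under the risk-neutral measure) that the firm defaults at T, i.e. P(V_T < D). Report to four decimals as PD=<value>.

PD=0.6958

d₁ = [ln(V₀/D) + (r + σ²/2)T] / (σ√T)
   = [ln(326.5959/274.5121) + (0.0167 + 0.5·0.5430²)·6.9349] / (0.5430·√6.9349)
   = [0.173728 + 1.138187] / 1.429947 = 0.917457
d₂ = d₁ − σ√T = 0.917457 − 1.429947 = -0.512490
risk-neutral PD = N(−d₂) = N(0.512490) = 0.695846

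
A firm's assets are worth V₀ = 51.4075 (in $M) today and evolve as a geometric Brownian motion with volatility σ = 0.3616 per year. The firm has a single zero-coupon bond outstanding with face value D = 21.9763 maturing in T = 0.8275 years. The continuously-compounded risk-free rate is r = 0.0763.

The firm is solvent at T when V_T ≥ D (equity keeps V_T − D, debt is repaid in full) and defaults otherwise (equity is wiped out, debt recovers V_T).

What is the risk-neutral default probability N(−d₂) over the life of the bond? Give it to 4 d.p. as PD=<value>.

d₁ = [ln(V₀/D) + (r + σ²/2)T] / (σ√T)
   = [ln(51.4075/21.9763) + (0.0763 + 0.5·0.3616²)·0.8275] / (0.3616·√0.8275)
   = [0.849819 + 0.117238] / 0.328937 = 2.939949
d₂ = d₁ − σ√T = 2.939949 − 0.328937 = 2.611013
risk-neutral PD = N(−d₂) = N(-2.611013) = 0.004514

PD=0.0045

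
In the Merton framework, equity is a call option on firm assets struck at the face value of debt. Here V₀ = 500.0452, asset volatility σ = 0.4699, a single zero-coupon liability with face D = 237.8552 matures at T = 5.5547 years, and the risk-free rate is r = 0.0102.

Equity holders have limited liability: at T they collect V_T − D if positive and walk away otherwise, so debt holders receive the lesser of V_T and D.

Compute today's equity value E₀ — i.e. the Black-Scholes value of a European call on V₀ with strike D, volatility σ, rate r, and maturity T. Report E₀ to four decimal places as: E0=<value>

E0=322.1361

d₁ = [ln(V₀/D) + (r + σ²/2)T] / (σ√T)
   = [ln(500.0452/237.8552) + (0.0102 + 0.5·0.4699²)·5.5547] / (0.4699·√5.5547)
   = [0.743036 + 0.669914] / 1.107480 = 1.275825
d₂ = d₁ − σ√T = 1.275825 − 1.107480 = 0.168345
N(d₁) = 0.898991,  N(d₂) = 0.566844,  e^(−rT) = 0.944917
E₀ = V₀·N(d₁) − D·e^(−rT)·N(d₂)
   = 500.0452·0.898991 − 237.8552·0.944917·0.566844 = 322.136081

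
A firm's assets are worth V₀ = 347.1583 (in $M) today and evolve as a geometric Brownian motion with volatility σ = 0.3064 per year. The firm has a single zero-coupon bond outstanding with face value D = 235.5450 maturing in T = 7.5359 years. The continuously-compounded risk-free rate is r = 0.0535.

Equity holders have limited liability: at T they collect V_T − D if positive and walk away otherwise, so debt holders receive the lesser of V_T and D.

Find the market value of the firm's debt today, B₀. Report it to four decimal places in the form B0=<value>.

d₁ = [ln(V₀/D) + (r + σ²/2)T] / (σ√T)
   = [ln(347.1583/235.5450) + (0.0535 + 0.5·0.3064²)·7.5359] / (0.3064·√7.5359)
   = [0.387879 + 0.756909] / 0.841117 = 1.361034
d₂ = d₁ − σ√T = 1.361034 − 0.841117 = 0.519917
N(d₁) = 0.913248,  N(d₂) = 0.698439,  e^(−rT) = 0.668198
E₀ = V₀·N(d₁) − D·e^(−rT)·N(d₂)
   = 347.1583·0.913248 − 235.5450·0.668198·0.698439 = 207.113940
B₀ = V₀ − E₀ = 347.1583 − 207.113940 = 140.044360

B0=140.0444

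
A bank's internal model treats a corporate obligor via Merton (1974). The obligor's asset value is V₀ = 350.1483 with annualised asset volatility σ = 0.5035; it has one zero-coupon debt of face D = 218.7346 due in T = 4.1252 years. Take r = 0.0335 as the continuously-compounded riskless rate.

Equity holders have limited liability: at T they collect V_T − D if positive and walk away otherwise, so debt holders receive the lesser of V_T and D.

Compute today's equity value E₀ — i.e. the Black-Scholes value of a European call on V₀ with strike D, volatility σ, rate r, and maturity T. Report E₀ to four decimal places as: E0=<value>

d₁ = [ln(V₀/D) + (r + σ²/2)T] / (σ√T)
   = [ln(350.1483/218.7346) + (0.0335 + 0.5·0.5035²)·4.1252] / (0.5035·√4.1252)
   = [0.470498 + 0.661089] / 1.022638 = 1.106536
d₂ = d₁ − σ√T = 1.106536 − 1.022638 = 0.083898
N(d₁) = 0.865753,  N(d₂) = 0.533431,  e^(−rT) = 0.870930
E₀ = V₀·N(d₁) − D·e^(−rT)·N(d₂)
   = 350.1483·0.865753 − 218.7346·0.870930·0.533431 = 201.521903

E0=201.5219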